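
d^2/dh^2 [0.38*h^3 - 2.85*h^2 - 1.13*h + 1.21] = 2.28*h - 5.7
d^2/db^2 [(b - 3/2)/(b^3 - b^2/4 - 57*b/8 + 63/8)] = 8*(48*b^2 + 60*b + 109)/(64*b^6 + 240*b^5 - 708*b^4 - 2395*b^3 + 3717*b^2 + 6615*b - 9261)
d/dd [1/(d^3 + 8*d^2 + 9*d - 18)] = (-3*d^2 - 16*d - 9)/(d^3 + 8*d^2 + 9*d - 18)^2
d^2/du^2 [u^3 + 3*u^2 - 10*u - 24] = 6*u + 6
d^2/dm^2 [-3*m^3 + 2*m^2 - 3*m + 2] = 4 - 18*m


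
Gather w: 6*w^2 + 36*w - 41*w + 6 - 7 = 6*w^2 - 5*w - 1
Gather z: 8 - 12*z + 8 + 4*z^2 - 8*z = 4*z^2 - 20*z + 16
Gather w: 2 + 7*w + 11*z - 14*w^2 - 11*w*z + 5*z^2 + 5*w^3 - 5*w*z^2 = 5*w^3 - 14*w^2 + w*(-5*z^2 - 11*z + 7) + 5*z^2 + 11*z + 2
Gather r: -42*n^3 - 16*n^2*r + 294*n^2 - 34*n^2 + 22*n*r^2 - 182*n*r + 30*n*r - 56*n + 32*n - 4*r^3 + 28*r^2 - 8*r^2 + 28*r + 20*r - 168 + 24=-42*n^3 + 260*n^2 - 24*n - 4*r^3 + r^2*(22*n + 20) + r*(-16*n^2 - 152*n + 48) - 144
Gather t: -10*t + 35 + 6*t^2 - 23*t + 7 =6*t^2 - 33*t + 42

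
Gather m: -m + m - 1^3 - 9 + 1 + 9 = 0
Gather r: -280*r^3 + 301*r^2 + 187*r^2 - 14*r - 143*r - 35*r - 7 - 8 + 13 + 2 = -280*r^3 + 488*r^2 - 192*r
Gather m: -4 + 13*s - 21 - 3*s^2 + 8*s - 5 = -3*s^2 + 21*s - 30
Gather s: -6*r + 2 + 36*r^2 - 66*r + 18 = 36*r^2 - 72*r + 20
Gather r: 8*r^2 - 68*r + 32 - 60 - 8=8*r^2 - 68*r - 36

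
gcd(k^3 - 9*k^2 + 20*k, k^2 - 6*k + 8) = k - 4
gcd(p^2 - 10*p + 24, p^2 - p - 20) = 1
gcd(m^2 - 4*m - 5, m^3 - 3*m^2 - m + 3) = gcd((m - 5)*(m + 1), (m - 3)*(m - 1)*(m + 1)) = m + 1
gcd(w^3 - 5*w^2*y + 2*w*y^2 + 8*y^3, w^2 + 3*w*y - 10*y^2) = -w + 2*y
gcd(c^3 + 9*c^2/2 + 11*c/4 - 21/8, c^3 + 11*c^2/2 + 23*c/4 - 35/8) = c^2 + 3*c - 7/4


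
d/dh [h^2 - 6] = 2*h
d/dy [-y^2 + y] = 1 - 2*y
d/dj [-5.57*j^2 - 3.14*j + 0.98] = -11.14*j - 3.14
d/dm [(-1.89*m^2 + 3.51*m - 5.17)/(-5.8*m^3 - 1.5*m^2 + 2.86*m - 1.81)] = (-10.962*m^4 + 40.716*m^3 - 90.0984*m^2 - 8.6682*m + 8.4331)/(33.64*m^6 + 17.4*m^5 - 30.926*m^4 + 12.416*m^3 + 13.6096*m^2 - 10.3532*m + 3.2761)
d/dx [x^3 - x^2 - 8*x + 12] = 3*x^2 - 2*x - 8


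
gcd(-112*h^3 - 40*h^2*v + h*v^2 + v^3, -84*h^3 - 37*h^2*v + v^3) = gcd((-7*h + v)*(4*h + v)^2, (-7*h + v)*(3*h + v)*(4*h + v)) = -28*h^2 - 3*h*v + v^2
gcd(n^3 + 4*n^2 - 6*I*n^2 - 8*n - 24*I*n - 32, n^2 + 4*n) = n + 4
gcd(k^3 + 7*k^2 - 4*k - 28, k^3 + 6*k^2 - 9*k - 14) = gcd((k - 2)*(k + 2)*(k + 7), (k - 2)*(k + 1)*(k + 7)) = k^2 + 5*k - 14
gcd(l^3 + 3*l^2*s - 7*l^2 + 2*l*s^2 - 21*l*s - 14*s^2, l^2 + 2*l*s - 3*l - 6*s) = l + 2*s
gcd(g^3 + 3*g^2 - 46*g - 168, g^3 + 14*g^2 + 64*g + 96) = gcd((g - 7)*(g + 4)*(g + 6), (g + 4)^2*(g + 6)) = g^2 + 10*g + 24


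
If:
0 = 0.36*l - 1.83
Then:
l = 5.08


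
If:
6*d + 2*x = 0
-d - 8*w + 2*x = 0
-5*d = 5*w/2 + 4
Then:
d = -64/45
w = 56/45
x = 64/15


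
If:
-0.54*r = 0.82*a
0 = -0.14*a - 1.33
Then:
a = -9.50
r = 14.43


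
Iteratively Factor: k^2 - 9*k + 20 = (k - 5)*(k - 4)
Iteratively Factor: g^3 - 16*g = (g + 4)*(g^2 - 4*g) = g*(g + 4)*(g - 4)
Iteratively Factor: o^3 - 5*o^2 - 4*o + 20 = (o + 2)*(o^2 - 7*o + 10) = (o - 2)*(o + 2)*(o - 5)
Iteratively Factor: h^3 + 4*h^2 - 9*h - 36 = (h - 3)*(h^2 + 7*h + 12) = (h - 3)*(h + 3)*(h + 4)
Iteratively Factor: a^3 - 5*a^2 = (a)*(a^2 - 5*a) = a*(a - 5)*(a)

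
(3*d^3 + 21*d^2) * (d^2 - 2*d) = 3*d^5 + 15*d^4 - 42*d^3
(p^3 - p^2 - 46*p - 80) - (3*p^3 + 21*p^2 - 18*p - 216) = -2*p^3 - 22*p^2 - 28*p + 136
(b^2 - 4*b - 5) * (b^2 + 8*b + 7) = b^4 + 4*b^3 - 30*b^2 - 68*b - 35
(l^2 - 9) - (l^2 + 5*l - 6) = -5*l - 3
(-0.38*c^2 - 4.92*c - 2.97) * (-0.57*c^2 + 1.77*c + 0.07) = 0.2166*c^4 + 2.1318*c^3 - 7.0421*c^2 - 5.6013*c - 0.2079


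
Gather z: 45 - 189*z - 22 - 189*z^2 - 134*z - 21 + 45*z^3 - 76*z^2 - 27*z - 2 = 45*z^3 - 265*z^2 - 350*z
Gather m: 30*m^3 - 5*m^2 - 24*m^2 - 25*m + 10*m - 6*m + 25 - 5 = 30*m^3 - 29*m^2 - 21*m + 20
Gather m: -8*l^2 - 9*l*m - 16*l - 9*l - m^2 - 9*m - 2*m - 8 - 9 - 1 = -8*l^2 - 25*l - m^2 + m*(-9*l - 11) - 18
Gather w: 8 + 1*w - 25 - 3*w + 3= -2*w - 14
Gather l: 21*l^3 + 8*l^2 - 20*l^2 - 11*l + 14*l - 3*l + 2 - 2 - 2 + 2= 21*l^3 - 12*l^2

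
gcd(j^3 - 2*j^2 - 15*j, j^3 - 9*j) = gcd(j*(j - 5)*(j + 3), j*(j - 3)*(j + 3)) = j^2 + 3*j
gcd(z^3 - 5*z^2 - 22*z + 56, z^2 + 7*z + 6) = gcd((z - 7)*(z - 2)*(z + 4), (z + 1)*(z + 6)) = 1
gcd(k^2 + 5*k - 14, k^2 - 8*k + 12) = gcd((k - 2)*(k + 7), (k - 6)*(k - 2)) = k - 2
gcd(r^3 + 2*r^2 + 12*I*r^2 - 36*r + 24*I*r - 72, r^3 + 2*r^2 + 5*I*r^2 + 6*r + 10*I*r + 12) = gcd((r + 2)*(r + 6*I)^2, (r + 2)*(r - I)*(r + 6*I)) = r^2 + r*(2 + 6*I) + 12*I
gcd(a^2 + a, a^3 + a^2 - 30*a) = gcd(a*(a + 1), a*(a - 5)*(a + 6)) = a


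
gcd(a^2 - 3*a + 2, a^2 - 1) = a - 1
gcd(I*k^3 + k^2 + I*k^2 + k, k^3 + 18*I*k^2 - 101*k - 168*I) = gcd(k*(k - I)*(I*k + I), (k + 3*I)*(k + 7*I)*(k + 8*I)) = 1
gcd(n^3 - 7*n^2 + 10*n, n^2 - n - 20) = n - 5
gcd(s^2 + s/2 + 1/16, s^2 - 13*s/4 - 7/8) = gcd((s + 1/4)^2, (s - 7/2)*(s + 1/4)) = s + 1/4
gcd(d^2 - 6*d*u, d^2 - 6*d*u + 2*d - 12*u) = -d + 6*u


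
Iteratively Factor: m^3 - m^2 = (m - 1)*(m^2) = m*(m - 1)*(m)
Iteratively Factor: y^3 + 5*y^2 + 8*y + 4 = (y + 2)*(y^2 + 3*y + 2) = (y + 2)^2*(y + 1)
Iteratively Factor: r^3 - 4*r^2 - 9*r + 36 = (r - 4)*(r^2 - 9) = (r - 4)*(r + 3)*(r - 3)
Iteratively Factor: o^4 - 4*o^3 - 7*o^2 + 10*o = (o - 5)*(o^3 + o^2 - 2*o) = (o - 5)*(o + 2)*(o^2 - o) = o*(o - 5)*(o + 2)*(o - 1)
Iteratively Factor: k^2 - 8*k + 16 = (k - 4)*(k - 4)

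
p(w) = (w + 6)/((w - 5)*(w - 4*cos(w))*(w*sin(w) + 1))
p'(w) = (w + 6)*(-w*cos(w) - sin(w))/((w - 5)*(w - 4*cos(w))*(w*sin(w) + 1)^2) + (w + 6)*(-4*sin(w) - 1)/((w - 5)*(w - 4*cos(w))^2*(w*sin(w) + 1)) + 1/((w - 5)*(w - 4*cos(w))*(w*sin(w) + 1)) - (w + 6)/((w - 5)^2*(w - 4*cos(w))*(w*sin(w) + 1)) = (-(w - 5)*(w + 6)*(w - 4*cos(w))*(w*cos(w) + sin(w)) - (w - 5)*(w + 6)*(w*sin(w) + 1)*(4*sin(w) + 1) + (w - 5)*(w - 4*cos(w))*(w*sin(w) + 1) - (w + 6)*(w - 4*cos(w))*(w*sin(w) + 1))/((w - 5)^2*(w - 4*cos(w))^2*(w*sin(w) + 1)^2)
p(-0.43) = 0.21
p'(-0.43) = 0.19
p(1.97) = -0.27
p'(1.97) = 0.25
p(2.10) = -0.24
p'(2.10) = 0.13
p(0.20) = 0.33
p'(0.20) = 0.16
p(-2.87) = -0.23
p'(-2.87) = 0.20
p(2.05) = -0.25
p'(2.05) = 0.17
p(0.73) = 0.47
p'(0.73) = 0.56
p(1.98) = -0.26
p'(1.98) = 0.24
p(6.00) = -8.21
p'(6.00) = -59.48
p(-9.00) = -0.00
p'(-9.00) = 0.02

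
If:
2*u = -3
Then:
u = -3/2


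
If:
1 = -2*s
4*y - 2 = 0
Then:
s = -1/2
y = 1/2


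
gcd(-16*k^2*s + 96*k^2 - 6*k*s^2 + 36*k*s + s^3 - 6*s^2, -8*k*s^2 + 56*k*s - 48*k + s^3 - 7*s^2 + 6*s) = -8*k*s + 48*k + s^2 - 6*s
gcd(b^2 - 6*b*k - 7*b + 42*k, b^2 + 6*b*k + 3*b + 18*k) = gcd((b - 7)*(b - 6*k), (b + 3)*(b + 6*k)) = 1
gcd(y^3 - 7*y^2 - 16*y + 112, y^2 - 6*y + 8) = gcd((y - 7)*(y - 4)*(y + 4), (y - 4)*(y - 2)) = y - 4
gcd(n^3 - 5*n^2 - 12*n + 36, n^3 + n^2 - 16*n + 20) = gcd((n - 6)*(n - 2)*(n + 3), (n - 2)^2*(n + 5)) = n - 2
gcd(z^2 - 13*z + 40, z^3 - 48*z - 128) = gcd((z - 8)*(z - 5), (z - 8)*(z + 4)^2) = z - 8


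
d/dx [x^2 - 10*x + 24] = 2*x - 10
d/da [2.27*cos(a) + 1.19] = -2.27*sin(a)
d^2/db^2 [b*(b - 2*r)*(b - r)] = 6*b - 6*r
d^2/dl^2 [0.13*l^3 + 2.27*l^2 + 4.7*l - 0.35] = 0.78*l + 4.54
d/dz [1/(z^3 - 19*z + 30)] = (19 - 3*z^2)/(z^3 - 19*z + 30)^2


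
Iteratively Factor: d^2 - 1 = (d - 1)*(d + 1)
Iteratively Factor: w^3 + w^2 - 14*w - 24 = (w + 3)*(w^2 - 2*w - 8) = (w - 4)*(w + 3)*(w + 2)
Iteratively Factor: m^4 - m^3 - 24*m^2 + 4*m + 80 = (m + 2)*(m^3 - 3*m^2 - 18*m + 40) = (m + 2)*(m + 4)*(m^2 - 7*m + 10) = (m - 2)*(m + 2)*(m + 4)*(m - 5)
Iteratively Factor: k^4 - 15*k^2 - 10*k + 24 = (k - 1)*(k^3 + k^2 - 14*k - 24) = (k - 4)*(k - 1)*(k^2 + 5*k + 6) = (k - 4)*(k - 1)*(k + 2)*(k + 3)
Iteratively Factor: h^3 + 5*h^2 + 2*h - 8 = (h + 2)*(h^2 + 3*h - 4) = (h + 2)*(h + 4)*(h - 1)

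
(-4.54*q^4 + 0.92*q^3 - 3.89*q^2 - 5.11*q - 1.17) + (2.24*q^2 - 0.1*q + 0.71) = -4.54*q^4 + 0.92*q^3 - 1.65*q^2 - 5.21*q - 0.46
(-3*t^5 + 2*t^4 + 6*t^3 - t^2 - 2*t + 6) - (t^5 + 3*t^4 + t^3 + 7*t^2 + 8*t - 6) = -4*t^5 - t^4 + 5*t^3 - 8*t^2 - 10*t + 12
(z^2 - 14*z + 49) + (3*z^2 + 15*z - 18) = 4*z^2 + z + 31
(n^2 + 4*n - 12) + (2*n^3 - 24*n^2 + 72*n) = 2*n^3 - 23*n^2 + 76*n - 12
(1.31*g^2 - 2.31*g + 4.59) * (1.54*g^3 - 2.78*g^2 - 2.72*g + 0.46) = 2.0174*g^5 - 7.1992*g^4 + 9.9272*g^3 - 5.8744*g^2 - 13.5474*g + 2.1114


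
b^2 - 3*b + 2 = (b - 2)*(b - 1)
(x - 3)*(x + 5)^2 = x^3 + 7*x^2 - 5*x - 75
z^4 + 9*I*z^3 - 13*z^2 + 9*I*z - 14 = (z - I)*(z + I)*(z + 2*I)*(z + 7*I)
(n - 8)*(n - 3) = n^2 - 11*n + 24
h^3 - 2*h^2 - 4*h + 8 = (h - 2)^2*(h + 2)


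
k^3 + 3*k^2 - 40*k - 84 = (k - 6)*(k + 2)*(k + 7)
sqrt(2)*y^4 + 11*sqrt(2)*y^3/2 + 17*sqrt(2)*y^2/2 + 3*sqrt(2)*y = y*(y + 2)*(y + 3)*(sqrt(2)*y + sqrt(2)/2)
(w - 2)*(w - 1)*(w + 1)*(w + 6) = w^4 + 4*w^3 - 13*w^2 - 4*w + 12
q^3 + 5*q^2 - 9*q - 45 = (q - 3)*(q + 3)*(q + 5)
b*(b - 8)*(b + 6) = b^3 - 2*b^2 - 48*b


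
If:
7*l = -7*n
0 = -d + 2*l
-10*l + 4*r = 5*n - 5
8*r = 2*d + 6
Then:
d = 16/3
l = 8/3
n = -8/3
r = 25/12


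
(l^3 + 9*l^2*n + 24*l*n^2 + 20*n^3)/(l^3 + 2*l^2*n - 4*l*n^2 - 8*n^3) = (l + 5*n)/(l - 2*n)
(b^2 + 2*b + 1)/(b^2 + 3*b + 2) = (b + 1)/(b + 2)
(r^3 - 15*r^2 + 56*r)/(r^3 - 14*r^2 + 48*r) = (r - 7)/(r - 6)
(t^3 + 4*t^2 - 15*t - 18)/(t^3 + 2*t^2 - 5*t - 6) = (t^2 + 3*t - 18)/(t^2 + t - 6)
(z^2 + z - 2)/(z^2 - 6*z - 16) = (z - 1)/(z - 8)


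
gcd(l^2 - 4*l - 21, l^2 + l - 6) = l + 3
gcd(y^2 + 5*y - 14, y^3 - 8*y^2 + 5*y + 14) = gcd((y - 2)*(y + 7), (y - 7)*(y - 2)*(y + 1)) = y - 2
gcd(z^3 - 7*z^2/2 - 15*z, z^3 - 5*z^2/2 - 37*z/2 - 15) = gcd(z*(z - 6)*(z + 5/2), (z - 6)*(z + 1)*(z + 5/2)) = z^2 - 7*z/2 - 15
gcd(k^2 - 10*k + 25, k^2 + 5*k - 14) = 1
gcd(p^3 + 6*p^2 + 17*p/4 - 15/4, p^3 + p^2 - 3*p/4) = p^2 + p - 3/4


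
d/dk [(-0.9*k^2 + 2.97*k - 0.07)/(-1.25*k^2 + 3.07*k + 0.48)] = (0.9495*k^2 - 1.039*k + 1.6405)/(1.5625*k^4 - 7.675*k^3 + 8.2249*k^2 + 2.9472*k + 0.2304)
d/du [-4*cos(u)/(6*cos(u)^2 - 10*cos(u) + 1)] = 4*(1 - 6*cos(u)^2)*sin(u)/(6*sin(u)^2 + 10*cos(u) - 7)^2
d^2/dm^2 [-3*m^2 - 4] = -6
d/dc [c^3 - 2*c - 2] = 3*c^2 - 2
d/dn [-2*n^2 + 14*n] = 14 - 4*n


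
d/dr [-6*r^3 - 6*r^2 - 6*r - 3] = -18*r^2 - 12*r - 6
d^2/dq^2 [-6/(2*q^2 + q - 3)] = 12*(4*q^2 + 2*q - (4*q + 1)^2 - 6)/(2*q^2 + q - 3)^3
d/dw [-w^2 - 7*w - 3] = -2*w - 7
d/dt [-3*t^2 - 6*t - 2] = -6*t - 6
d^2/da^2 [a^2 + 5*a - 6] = 2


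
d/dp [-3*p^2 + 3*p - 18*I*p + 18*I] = -6*p + 3 - 18*I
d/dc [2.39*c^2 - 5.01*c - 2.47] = 4.78*c - 5.01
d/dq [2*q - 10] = 2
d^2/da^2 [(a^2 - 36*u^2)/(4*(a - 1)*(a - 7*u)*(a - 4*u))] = (-2*a*(a - 1)^2*(a - 7*u)^2*(a - 4*u) - 2*a*(a - 1)^2*(a - 7*u)*(a - 4*u)^2 - 2*a*(a - 1)*(a - 7*u)^2*(a - 4*u)^2 + (a - 1)^2*(a - 7*u)^2*(a - 4*u)^2 + (a - 1)^2*(a - 7*u)^2*(a^2 - 36*u^2) + (a - 1)^2*(a - 7*u)*(a - 4*u)*(a^2 - 36*u^2) + (a - 1)^2*(a - 4*u)^2*(a^2 - 36*u^2) + (a - 1)*(a - 7*u)^2*(a - 4*u)*(a^2 - 36*u^2) + (a - 1)*(a - 7*u)*(a - 4*u)^2*(a^2 - 36*u^2) + (a - 7*u)^2*(a - 4*u)^2*(a^2 - 36*u^2))/(2*(a - 1)^3*(a - 7*u)^3*(a - 4*u)^3)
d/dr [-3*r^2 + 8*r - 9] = 8 - 6*r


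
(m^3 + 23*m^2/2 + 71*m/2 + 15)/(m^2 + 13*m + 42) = (2*m^2 + 11*m + 5)/(2*(m + 7))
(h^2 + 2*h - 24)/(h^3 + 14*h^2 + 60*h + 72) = (h - 4)/(h^2 + 8*h + 12)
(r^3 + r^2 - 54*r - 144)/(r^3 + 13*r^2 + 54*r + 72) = (r - 8)/(r + 4)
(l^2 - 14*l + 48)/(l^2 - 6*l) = (l - 8)/l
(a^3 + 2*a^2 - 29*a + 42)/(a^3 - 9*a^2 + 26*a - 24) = (a + 7)/(a - 4)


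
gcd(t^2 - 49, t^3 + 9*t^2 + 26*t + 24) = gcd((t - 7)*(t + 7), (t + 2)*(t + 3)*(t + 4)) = 1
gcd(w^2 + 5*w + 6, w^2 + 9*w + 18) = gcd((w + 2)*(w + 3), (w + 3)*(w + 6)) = w + 3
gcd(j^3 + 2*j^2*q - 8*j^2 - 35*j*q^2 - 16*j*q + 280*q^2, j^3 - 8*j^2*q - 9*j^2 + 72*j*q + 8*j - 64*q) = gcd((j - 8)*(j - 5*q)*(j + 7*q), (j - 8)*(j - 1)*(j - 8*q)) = j - 8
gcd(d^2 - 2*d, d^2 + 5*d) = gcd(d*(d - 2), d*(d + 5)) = d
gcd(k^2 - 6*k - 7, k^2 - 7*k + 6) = 1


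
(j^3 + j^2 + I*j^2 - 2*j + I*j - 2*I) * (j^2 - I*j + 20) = j^5 + j^4 + 19*j^3 + 21*j^2 + 20*I*j^2 - 42*j + 20*I*j - 40*I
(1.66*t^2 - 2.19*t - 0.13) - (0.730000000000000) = 1.66*t^2 - 2.19*t - 0.86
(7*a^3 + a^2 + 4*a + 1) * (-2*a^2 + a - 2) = -14*a^5 + 5*a^4 - 21*a^3 - 7*a - 2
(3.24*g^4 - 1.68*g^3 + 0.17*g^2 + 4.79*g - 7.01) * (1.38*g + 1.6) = 4.4712*g^5 + 2.8656*g^4 - 2.4534*g^3 + 6.8822*g^2 - 2.0098*g - 11.216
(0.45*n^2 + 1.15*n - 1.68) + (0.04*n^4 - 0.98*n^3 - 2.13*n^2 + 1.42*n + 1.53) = 0.04*n^4 - 0.98*n^3 - 1.68*n^2 + 2.57*n - 0.15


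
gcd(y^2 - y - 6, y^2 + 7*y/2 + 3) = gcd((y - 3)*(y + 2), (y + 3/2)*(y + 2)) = y + 2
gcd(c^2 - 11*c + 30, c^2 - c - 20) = c - 5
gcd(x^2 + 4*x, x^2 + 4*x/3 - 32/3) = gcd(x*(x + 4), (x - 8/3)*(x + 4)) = x + 4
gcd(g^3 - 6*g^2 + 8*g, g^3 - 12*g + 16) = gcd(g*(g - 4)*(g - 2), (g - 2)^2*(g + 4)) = g - 2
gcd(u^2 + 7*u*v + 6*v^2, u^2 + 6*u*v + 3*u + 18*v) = u + 6*v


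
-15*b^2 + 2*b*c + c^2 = (-3*b + c)*(5*b + c)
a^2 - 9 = (a - 3)*(a + 3)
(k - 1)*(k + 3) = k^2 + 2*k - 3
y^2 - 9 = (y - 3)*(y + 3)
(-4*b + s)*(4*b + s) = -16*b^2 + s^2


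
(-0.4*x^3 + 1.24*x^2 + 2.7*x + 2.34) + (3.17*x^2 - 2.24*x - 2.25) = -0.4*x^3 + 4.41*x^2 + 0.46*x + 0.0899999999999999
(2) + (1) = 3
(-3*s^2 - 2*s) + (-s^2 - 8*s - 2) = -4*s^2 - 10*s - 2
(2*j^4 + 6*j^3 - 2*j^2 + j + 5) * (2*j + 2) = 4*j^5 + 16*j^4 + 8*j^3 - 2*j^2 + 12*j + 10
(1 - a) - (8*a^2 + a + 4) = -8*a^2 - 2*a - 3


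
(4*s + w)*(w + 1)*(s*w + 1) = 4*s^2*w^2 + 4*s^2*w + s*w^3 + s*w^2 + 4*s*w + 4*s + w^2 + w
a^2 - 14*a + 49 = (a - 7)^2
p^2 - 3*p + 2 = (p - 2)*(p - 1)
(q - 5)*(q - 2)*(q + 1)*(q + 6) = q^4 - 33*q^2 + 28*q + 60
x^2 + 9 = (x - 3*I)*(x + 3*I)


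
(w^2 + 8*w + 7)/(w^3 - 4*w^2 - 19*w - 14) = (w + 7)/(w^2 - 5*w - 14)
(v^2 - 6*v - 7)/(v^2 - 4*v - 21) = (v + 1)/(v + 3)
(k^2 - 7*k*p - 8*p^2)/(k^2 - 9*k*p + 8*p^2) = (-k - p)/(-k + p)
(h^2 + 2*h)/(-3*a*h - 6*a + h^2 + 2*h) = -h/(3*a - h)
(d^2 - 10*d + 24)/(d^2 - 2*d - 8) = (d - 6)/(d + 2)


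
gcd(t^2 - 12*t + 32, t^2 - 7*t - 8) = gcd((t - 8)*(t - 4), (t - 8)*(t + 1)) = t - 8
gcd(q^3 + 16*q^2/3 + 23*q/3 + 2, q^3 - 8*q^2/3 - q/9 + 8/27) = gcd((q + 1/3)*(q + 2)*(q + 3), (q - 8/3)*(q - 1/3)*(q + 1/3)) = q + 1/3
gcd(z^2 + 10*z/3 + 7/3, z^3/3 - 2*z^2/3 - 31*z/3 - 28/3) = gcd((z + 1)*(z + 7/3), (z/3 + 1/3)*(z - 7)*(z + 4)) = z + 1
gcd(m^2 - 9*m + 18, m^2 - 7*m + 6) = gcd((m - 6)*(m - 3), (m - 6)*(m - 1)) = m - 6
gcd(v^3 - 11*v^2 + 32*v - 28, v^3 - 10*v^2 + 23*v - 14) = v^2 - 9*v + 14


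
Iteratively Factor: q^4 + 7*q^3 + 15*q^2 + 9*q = (q + 3)*(q^3 + 4*q^2 + 3*q) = (q + 3)^2*(q^2 + q) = q*(q + 3)^2*(q + 1)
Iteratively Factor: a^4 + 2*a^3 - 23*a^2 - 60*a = (a + 3)*(a^3 - a^2 - 20*a) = a*(a + 3)*(a^2 - a - 20) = a*(a + 3)*(a + 4)*(a - 5)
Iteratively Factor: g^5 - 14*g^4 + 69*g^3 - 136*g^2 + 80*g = (g - 1)*(g^4 - 13*g^3 + 56*g^2 - 80*g) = (g - 5)*(g - 1)*(g^3 - 8*g^2 + 16*g) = g*(g - 5)*(g - 1)*(g^2 - 8*g + 16) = g*(g - 5)*(g - 4)*(g - 1)*(g - 4)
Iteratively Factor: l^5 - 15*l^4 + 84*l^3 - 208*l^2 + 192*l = (l - 4)*(l^4 - 11*l^3 + 40*l^2 - 48*l) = (l - 4)*(l - 3)*(l^3 - 8*l^2 + 16*l) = l*(l - 4)*(l - 3)*(l^2 - 8*l + 16) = l*(l - 4)^2*(l - 3)*(l - 4)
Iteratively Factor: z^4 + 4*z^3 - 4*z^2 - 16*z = (z + 4)*(z^3 - 4*z) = z*(z + 4)*(z^2 - 4) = z*(z - 2)*(z + 4)*(z + 2)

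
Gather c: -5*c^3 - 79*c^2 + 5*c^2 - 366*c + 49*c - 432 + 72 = -5*c^3 - 74*c^2 - 317*c - 360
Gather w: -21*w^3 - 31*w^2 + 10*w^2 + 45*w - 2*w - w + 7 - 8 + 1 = -21*w^3 - 21*w^2 + 42*w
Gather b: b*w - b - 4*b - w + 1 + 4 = b*(w - 5) - w + 5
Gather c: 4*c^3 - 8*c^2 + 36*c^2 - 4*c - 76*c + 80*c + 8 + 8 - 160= 4*c^3 + 28*c^2 - 144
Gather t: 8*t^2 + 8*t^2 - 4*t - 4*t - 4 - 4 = 16*t^2 - 8*t - 8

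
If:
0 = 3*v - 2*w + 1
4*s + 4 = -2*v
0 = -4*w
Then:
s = -5/6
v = -1/3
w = 0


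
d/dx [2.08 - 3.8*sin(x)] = -3.8*cos(x)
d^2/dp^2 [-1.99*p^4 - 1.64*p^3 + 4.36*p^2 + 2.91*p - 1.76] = -23.88*p^2 - 9.84*p + 8.72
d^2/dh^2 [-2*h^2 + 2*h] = -4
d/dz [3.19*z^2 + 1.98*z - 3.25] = 6.38*z + 1.98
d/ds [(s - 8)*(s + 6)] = 2*s - 2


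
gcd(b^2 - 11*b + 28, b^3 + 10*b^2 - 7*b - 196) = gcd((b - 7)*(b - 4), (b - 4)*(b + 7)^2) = b - 4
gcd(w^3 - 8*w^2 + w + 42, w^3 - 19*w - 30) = w + 2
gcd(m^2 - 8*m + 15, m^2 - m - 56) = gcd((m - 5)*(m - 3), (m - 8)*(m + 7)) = 1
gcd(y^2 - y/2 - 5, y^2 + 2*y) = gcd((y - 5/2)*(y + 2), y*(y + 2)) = y + 2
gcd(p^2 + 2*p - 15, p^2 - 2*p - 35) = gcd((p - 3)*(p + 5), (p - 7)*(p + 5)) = p + 5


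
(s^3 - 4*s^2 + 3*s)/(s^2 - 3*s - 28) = s*(-s^2 + 4*s - 3)/(-s^2 + 3*s + 28)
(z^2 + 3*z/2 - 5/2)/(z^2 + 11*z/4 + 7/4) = 2*(2*z^2 + 3*z - 5)/(4*z^2 + 11*z + 7)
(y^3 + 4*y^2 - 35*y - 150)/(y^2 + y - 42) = (y^2 + 10*y + 25)/(y + 7)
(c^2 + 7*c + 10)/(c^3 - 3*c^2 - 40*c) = (c + 2)/(c*(c - 8))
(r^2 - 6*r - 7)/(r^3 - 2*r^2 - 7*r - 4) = (r - 7)/(r^2 - 3*r - 4)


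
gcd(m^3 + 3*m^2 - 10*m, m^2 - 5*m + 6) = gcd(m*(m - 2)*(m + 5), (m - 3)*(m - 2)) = m - 2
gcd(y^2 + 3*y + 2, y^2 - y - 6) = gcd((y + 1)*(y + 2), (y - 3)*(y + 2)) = y + 2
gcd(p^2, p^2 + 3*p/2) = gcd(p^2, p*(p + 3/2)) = p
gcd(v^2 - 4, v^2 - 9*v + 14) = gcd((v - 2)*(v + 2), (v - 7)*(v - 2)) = v - 2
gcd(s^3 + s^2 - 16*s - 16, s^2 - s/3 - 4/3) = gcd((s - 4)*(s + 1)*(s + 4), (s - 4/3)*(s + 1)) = s + 1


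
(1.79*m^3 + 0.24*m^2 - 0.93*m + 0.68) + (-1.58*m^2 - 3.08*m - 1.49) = 1.79*m^3 - 1.34*m^2 - 4.01*m - 0.81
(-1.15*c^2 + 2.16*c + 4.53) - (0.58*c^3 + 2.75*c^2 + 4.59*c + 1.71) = -0.58*c^3 - 3.9*c^2 - 2.43*c + 2.82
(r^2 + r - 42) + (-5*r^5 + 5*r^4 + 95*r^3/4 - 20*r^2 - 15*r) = -5*r^5 + 5*r^4 + 95*r^3/4 - 19*r^2 - 14*r - 42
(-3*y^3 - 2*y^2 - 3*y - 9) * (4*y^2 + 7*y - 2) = -12*y^5 - 29*y^4 - 20*y^3 - 53*y^2 - 57*y + 18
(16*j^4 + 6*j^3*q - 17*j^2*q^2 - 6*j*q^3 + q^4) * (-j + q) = -16*j^5 + 10*j^4*q + 23*j^3*q^2 - 11*j^2*q^3 - 7*j*q^4 + q^5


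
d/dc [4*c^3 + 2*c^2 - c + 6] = 12*c^2 + 4*c - 1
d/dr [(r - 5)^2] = 2*r - 10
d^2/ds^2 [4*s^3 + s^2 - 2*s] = 24*s + 2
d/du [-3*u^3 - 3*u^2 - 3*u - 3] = -9*u^2 - 6*u - 3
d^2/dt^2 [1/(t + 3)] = 2/(t + 3)^3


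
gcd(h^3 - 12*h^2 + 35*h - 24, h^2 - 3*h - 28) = 1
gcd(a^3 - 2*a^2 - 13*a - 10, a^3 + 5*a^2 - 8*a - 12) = a + 1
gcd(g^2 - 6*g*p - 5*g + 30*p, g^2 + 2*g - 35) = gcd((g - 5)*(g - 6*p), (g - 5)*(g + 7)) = g - 5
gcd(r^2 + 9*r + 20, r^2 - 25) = r + 5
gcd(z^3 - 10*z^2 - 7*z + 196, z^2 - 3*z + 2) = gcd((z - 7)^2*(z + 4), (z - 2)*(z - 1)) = 1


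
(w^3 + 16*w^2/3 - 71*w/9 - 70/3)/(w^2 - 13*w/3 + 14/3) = (w^2 + 23*w/3 + 10)/(w - 2)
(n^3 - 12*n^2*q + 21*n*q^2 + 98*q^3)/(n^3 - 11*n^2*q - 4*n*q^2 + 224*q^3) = (-n^2 + 5*n*q + 14*q^2)/(-n^2 + 4*n*q + 32*q^2)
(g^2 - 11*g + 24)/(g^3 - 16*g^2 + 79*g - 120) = 1/(g - 5)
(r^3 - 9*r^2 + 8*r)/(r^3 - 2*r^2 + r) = (r - 8)/(r - 1)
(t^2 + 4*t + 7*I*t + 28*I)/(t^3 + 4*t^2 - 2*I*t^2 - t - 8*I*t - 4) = (t + 7*I)/(t^2 - 2*I*t - 1)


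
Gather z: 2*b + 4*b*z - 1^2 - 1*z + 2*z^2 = 2*b + 2*z^2 + z*(4*b - 1) - 1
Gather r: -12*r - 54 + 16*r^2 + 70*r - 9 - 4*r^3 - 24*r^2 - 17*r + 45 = -4*r^3 - 8*r^2 + 41*r - 18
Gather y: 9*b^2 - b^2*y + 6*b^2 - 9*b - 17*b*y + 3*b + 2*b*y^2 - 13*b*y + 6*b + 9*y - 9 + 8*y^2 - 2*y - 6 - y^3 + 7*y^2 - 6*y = 15*b^2 - y^3 + y^2*(2*b + 15) + y*(-b^2 - 30*b + 1) - 15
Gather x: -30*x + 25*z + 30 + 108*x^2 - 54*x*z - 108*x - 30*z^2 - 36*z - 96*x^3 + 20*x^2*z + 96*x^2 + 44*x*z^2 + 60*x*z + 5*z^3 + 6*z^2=-96*x^3 + x^2*(20*z + 204) + x*(44*z^2 + 6*z - 138) + 5*z^3 - 24*z^2 - 11*z + 30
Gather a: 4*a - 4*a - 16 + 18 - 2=0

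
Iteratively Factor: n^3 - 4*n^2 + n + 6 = (n - 2)*(n^2 - 2*n - 3) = (n - 3)*(n - 2)*(n + 1)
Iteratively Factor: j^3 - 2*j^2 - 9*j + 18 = (j + 3)*(j^2 - 5*j + 6) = (j - 3)*(j + 3)*(j - 2)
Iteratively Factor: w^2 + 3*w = (w + 3)*(w)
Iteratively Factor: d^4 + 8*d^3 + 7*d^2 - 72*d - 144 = (d - 3)*(d^3 + 11*d^2 + 40*d + 48) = (d - 3)*(d + 4)*(d^2 + 7*d + 12) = (d - 3)*(d + 3)*(d + 4)*(d + 4)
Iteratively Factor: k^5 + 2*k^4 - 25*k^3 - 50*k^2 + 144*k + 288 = (k - 3)*(k^4 + 5*k^3 - 10*k^2 - 80*k - 96) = (k - 3)*(k + 4)*(k^3 + k^2 - 14*k - 24) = (k - 3)*(k + 3)*(k + 4)*(k^2 - 2*k - 8) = (k - 3)*(k + 2)*(k + 3)*(k + 4)*(k - 4)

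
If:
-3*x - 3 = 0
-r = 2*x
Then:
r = 2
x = -1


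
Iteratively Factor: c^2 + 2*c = (c + 2)*(c)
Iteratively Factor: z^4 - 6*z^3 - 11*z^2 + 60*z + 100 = (z - 5)*(z^3 - z^2 - 16*z - 20) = (z - 5)*(z + 2)*(z^2 - 3*z - 10) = (z - 5)^2*(z + 2)*(z + 2)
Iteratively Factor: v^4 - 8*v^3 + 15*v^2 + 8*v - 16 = (v - 4)*(v^3 - 4*v^2 - v + 4) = (v - 4)*(v - 1)*(v^2 - 3*v - 4) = (v - 4)^2*(v - 1)*(v + 1)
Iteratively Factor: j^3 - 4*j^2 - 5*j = (j - 5)*(j^2 + j) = j*(j - 5)*(j + 1)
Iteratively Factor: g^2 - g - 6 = (g + 2)*(g - 3)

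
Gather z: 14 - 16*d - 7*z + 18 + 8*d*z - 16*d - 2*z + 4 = -32*d + z*(8*d - 9) + 36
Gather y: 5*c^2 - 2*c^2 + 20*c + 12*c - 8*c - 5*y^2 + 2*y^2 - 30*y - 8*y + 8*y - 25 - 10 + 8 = 3*c^2 + 24*c - 3*y^2 - 30*y - 27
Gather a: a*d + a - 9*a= a*(d - 8)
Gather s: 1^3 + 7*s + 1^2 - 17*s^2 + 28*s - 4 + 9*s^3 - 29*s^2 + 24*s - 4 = 9*s^3 - 46*s^2 + 59*s - 6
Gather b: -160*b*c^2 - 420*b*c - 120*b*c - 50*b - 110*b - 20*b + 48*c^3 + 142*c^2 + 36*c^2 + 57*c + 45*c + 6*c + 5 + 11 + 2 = b*(-160*c^2 - 540*c - 180) + 48*c^3 + 178*c^2 + 108*c + 18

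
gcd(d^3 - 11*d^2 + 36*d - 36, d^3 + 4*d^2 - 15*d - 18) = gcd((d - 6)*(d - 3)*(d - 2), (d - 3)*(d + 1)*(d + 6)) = d - 3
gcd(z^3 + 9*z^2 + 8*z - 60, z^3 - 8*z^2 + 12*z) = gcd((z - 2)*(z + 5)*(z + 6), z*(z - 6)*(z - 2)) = z - 2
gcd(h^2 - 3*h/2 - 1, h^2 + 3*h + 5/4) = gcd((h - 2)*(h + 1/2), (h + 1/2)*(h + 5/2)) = h + 1/2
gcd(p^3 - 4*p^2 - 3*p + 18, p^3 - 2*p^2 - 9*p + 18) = p - 3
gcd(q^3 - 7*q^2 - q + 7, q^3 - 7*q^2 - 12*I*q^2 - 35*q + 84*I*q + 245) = q - 7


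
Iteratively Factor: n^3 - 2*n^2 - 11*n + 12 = (n - 1)*(n^2 - n - 12) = (n - 4)*(n - 1)*(n + 3)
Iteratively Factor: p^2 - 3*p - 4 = (p - 4)*(p + 1)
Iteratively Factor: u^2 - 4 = (u + 2)*(u - 2)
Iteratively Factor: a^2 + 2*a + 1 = (a + 1)*(a + 1)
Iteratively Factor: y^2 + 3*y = (y + 3)*(y)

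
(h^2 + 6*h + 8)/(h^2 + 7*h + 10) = (h + 4)/(h + 5)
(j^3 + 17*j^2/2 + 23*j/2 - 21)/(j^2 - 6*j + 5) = (j^2 + 19*j/2 + 21)/(j - 5)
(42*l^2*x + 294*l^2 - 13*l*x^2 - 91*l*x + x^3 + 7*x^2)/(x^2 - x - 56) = (42*l^2 - 13*l*x + x^2)/(x - 8)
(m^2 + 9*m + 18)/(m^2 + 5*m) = (m^2 + 9*m + 18)/(m*(m + 5))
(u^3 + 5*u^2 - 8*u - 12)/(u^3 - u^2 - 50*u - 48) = (u - 2)/(u - 8)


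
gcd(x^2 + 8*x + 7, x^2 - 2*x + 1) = 1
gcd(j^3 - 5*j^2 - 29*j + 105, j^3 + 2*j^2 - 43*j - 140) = j^2 - 2*j - 35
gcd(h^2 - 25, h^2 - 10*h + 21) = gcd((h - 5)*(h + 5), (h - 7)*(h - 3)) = 1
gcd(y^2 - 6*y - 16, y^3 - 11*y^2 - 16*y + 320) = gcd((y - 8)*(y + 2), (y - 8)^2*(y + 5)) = y - 8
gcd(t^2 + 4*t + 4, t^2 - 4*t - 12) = t + 2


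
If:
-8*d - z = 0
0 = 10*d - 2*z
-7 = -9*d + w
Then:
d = 0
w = -7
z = 0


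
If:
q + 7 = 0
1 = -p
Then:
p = -1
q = -7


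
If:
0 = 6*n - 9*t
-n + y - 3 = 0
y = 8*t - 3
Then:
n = 18/13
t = 12/13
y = 57/13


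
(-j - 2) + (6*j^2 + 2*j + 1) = 6*j^2 + j - 1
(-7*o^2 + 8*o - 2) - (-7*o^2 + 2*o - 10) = 6*o + 8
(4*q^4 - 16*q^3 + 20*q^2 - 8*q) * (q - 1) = 4*q^5 - 20*q^4 + 36*q^3 - 28*q^2 + 8*q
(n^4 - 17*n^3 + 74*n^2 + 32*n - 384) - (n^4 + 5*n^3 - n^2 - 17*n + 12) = -22*n^3 + 75*n^2 + 49*n - 396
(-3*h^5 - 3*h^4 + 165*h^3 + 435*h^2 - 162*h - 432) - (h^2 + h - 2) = -3*h^5 - 3*h^4 + 165*h^3 + 434*h^2 - 163*h - 430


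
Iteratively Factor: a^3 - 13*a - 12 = (a + 3)*(a^2 - 3*a - 4) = (a + 1)*(a + 3)*(a - 4)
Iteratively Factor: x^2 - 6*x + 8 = (x - 4)*(x - 2)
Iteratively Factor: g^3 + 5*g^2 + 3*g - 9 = (g + 3)*(g^2 + 2*g - 3) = (g - 1)*(g + 3)*(g + 3)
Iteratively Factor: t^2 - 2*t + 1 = (t - 1)*(t - 1)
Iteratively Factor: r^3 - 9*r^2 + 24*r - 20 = (r - 2)*(r^2 - 7*r + 10) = (r - 5)*(r - 2)*(r - 2)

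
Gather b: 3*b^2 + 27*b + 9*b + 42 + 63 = 3*b^2 + 36*b + 105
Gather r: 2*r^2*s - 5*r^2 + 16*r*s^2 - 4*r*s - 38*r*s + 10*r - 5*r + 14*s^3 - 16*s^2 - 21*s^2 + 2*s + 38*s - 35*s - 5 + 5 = r^2*(2*s - 5) + r*(16*s^2 - 42*s + 5) + 14*s^3 - 37*s^2 + 5*s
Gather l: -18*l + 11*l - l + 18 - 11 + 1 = 8 - 8*l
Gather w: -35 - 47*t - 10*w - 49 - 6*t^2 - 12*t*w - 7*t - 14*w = -6*t^2 - 54*t + w*(-12*t - 24) - 84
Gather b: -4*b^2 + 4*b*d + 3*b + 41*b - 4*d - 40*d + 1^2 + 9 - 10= -4*b^2 + b*(4*d + 44) - 44*d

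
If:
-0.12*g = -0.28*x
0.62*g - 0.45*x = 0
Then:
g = 0.00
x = 0.00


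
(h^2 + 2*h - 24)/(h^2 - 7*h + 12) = (h + 6)/(h - 3)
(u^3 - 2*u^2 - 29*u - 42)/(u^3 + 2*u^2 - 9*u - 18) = (u - 7)/(u - 3)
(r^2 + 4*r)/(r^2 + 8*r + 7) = r*(r + 4)/(r^2 + 8*r + 7)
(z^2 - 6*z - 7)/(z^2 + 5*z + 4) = (z - 7)/(z + 4)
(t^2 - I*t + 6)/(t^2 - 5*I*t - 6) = (t + 2*I)/(t - 2*I)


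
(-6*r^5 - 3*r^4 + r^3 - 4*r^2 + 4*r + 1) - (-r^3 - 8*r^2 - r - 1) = -6*r^5 - 3*r^4 + 2*r^3 + 4*r^2 + 5*r + 2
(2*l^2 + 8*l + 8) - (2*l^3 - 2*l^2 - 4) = -2*l^3 + 4*l^2 + 8*l + 12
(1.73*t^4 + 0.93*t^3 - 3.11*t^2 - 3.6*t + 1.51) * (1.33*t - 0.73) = 2.3009*t^5 - 0.0259999999999998*t^4 - 4.8152*t^3 - 2.5177*t^2 + 4.6363*t - 1.1023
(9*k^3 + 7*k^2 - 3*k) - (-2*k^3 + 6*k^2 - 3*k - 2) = 11*k^3 + k^2 + 2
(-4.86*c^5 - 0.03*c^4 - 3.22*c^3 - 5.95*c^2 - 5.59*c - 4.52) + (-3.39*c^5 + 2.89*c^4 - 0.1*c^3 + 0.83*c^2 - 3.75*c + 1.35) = -8.25*c^5 + 2.86*c^4 - 3.32*c^3 - 5.12*c^2 - 9.34*c - 3.17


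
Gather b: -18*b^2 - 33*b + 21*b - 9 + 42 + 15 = -18*b^2 - 12*b + 48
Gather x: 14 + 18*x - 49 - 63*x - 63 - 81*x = -126*x - 98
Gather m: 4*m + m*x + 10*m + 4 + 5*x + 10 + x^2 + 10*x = m*(x + 14) + x^2 + 15*x + 14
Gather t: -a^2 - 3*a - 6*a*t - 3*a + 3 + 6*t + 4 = -a^2 - 6*a + t*(6 - 6*a) + 7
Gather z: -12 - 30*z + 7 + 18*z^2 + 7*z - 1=18*z^2 - 23*z - 6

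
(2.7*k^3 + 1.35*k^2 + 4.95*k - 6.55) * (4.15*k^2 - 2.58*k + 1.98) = 11.205*k^5 - 1.3635*k^4 + 22.4055*k^3 - 37.2805*k^2 + 26.7*k - 12.969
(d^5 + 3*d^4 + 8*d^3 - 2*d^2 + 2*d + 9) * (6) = 6*d^5 + 18*d^4 + 48*d^3 - 12*d^2 + 12*d + 54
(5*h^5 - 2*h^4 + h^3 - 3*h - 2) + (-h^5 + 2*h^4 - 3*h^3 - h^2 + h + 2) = 4*h^5 - 2*h^3 - h^2 - 2*h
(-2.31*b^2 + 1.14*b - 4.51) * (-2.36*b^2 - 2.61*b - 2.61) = 5.4516*b^4 + 3.3387*b^3 + 13.6973*b^2 + 8.7957*b + 11.7711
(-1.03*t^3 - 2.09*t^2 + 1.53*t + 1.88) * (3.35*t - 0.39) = -3.4505*t^4 - 6.5998*t^3 + 5.9406*t^2 + 5.7013*t - 0.7332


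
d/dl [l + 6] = 1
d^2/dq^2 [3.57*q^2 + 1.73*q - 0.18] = 7.14000000000000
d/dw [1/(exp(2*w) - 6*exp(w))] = 2*(3 - exp(w))*exp(-w)/(exp(w) - 6)^2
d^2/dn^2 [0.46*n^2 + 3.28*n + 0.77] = 0.920000000000000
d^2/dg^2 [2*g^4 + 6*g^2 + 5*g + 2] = 24*g^2 + 12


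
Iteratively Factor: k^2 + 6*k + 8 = (k + 2)*(k + 4)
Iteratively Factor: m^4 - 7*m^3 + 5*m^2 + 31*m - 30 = (m - 3)*(m^3 - 4*m^2 - 7*m + 10) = (m - 5)*(m - 3)*(m^2 + m - 2) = (m - 5)*(m - 3)*(m - 1)*(m + 2)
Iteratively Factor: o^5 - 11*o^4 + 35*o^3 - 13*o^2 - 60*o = (o - 5)*(o^4 - 6*o^3 + 5*o^2 + 12*o) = (o - 5)*(o - 3)*(o^3 - 3*o^2 - 4*o) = o*(o - 5)*(o - 3)*(o^2 - 3*o - 4) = o*(o - 5)*(o - 4)*(o - 3)*(o + 1)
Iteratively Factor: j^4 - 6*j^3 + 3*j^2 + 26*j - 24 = (j - 4)*(j^3 - 2*j^2 - 5*j + 6) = (j - 4)*(j - 3)*(j^2 + j - 2) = (j - 4)*(j - 3)*(j - 1)*(j + 2)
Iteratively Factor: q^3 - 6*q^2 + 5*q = (q - 5)*(q^2 - q) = (q - 5)*(q - 1)*(q)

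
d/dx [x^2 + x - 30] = 2*x + 1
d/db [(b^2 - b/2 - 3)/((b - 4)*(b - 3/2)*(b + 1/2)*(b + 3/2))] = 8*(-4*b^3 + 22*b^2 - 40*b + 19)/(16*b^6 - 160*b^5 + 504*b^4 - 424*b^3 - 311*b^2 + 312*b + 144)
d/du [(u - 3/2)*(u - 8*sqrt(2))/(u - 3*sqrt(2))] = (u^2 - 6*sqrt(2)*u - 15*sqrt(2)/2 + 48)/(u^2 - 6*sqrt(2)*u + 18)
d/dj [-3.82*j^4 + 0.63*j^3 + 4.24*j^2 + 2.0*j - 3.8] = -15.28*j^3 + 1.89*j^2 + 8.48*j + 2.0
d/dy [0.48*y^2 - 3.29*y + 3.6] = 0.96*y - 3.29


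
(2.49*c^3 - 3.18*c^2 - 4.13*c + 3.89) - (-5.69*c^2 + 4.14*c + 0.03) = 2.49*c^3 + 2.51*c^2 - 8.27*c + 3.86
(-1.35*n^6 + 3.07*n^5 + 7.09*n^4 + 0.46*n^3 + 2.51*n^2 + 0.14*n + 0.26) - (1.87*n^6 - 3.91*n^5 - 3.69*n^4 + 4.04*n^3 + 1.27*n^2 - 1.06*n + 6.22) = -3.22*n^6 + 6.98*n^5 + 10.78*n^4 - 3.58*n^3 + 1.24*n^2 + 1.2*n - 5.96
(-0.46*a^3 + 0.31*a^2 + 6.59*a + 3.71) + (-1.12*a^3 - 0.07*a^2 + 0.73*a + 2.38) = -1.58*a^3 + 0.24*a^2 + 7.32*a + 6.09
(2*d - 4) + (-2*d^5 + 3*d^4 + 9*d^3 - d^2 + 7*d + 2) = -2*d^5 + 3*d^4 + 9*d^3 - d^2 + 9*d - 2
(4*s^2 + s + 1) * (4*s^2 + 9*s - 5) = 16*s^4 + 40*s^3 - 7*s^2 + 4*s - 5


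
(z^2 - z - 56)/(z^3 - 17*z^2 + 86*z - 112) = (z + 7)/(z^2 - 9*z + 14)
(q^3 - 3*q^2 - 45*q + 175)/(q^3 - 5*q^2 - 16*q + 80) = (q^2 + 2*q - 35)/(q^2 - 16)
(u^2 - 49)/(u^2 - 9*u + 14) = (u + 7)/(u - 2)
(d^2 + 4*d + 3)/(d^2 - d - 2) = (d + 3)/(d - 2)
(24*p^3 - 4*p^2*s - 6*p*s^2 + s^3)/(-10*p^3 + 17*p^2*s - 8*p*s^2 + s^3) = (-12*p^2 - 4*p*s + s^2)/(5*p^2 - 6*p*s + s^2)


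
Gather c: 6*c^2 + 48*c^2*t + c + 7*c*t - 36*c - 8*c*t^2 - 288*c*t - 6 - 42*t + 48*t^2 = c^2*(48*t + 6) + c*(-8*t^2 - 281*t - 35) + 48*t^2 - 42*t - 6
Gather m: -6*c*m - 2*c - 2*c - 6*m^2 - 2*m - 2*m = -4*c - 6*m^2 + m*(-6*c - 4)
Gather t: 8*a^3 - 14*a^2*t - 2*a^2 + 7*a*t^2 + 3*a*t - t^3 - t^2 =8*a^3 - 2*a^2 - t^3 + t^2*(7*a - 1) + t*(-14*a^2 + 3*a)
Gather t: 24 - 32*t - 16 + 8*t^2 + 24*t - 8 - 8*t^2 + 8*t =0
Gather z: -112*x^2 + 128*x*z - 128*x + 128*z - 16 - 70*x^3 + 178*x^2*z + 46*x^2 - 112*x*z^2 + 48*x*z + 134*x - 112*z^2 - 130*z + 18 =-70*x^3 - 66*x^2 + 6*x + z^2*(-112*x - 112) + z*(178*x^2 + 176*x - 2) + 2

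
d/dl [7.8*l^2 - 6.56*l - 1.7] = 15.6*l - 6.56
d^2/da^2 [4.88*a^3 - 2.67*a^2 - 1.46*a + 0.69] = 29.28*a - 5.34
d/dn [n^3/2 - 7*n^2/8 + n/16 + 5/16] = 3*n^2/2 - 7*n/4 + 1/16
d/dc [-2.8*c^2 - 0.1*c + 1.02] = -5.6*c - 0.1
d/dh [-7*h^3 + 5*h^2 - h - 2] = -21*h^2 + 10*h - 1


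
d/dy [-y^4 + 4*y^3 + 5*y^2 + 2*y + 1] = -4*y^3 + 12*y^2 + 10*y + 2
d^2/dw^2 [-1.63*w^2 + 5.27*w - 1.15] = -3.26000000000000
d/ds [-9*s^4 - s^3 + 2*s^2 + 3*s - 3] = -36*s^3 - 3*s^2 + 4*s + 3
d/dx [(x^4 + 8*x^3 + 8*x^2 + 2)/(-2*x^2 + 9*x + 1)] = (-4*x^5 + 11*x^4 + 148*x^3 + 96*x^2 + 24*x - 18)/(4*x^4 - 36*x^3 + 77*x^2 + 18*x + 1)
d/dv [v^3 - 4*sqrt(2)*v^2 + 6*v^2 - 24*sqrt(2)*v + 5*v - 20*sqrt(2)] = 3*v^2 - 8*sqrt(2)*v + 12*v - 24*sqrt(2) + 5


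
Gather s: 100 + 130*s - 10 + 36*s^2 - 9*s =36*s^2 + 121*s + 90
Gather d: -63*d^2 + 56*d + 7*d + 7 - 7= -63*d^2 + 63*d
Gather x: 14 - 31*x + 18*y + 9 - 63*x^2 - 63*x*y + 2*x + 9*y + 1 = -63*x^2 + x*(-63*y - 29) + 27*y + 24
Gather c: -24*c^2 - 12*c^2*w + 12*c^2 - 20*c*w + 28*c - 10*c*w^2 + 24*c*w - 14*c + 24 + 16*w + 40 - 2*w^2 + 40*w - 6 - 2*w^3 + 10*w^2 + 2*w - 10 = c^2*(-12*w - 12) + c*(-10*w^2 + 4*w + 14) - 2*w^3 + 8*w^2 + 58*w + 48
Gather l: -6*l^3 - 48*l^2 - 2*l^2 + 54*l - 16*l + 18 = -6*l^3 - 50*l^2 + 38*l + 18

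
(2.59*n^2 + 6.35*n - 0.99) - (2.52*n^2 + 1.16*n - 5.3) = 0.0699999999999998*n^2 + 5.19*n + 4.31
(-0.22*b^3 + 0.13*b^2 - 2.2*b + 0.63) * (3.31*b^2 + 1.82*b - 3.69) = -0.7282*b^5 + 0.0299*b^4 - 6.2336*b^3 - 2.3984*b^2 + 9.2646*b - 2.3247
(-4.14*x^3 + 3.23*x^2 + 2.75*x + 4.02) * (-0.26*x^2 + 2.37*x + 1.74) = 1.0764*x^5 - 10.6516*x^4 - 0.2635*x^3 + 11.0925*x^2 + 14.3124*x + 6.9948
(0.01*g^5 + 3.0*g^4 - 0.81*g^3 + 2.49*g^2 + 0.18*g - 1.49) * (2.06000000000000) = 0.0206*g^5 + 6.18*g^4 - 1.6686*g^3 + 5.1294*g^2 + 0.3708*g - 3.0694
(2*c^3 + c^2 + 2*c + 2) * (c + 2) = 2*c^4 + 5*c^3 + 4*c^2 + 6*c + 4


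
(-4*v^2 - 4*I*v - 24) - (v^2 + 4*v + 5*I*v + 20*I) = -5*v^2 - 4*v - 9*I*v - 24 - 20*I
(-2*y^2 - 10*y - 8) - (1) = -2*y^2 - 10*y - 9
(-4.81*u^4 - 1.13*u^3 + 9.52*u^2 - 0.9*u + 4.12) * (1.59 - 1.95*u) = 9.3795*u^5 - 5.4444*u^4 - 20.3607*u^3 + 16.8918*u^2 - 9.465*u + 6.5508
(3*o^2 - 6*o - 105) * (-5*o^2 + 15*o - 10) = -15*o^4 + 75*o^3 + 405*o^2 - 1515*o + 1050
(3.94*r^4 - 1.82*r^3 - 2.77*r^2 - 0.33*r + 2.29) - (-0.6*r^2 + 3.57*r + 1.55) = 3.94*r^4 - 1.82*r^3 - 2.17*r^2 - 3.9*r + 0.74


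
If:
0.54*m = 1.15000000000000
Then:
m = 2.13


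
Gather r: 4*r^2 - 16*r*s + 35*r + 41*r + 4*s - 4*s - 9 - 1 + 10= 4*r^2 + r*(76 - 16*s)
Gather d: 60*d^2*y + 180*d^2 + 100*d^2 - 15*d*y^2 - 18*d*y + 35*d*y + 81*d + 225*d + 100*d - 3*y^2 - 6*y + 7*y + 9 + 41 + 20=d^2*(60*y + 280) + d*(-15*y^2 + 17*y + 406) - 3*y^2 + y + 70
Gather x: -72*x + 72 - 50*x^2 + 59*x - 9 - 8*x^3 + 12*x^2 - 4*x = -8*x^3 - 38*x^2 - 17*x + 63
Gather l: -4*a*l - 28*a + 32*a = -4*a*l + 4*a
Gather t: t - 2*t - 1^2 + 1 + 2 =2 - t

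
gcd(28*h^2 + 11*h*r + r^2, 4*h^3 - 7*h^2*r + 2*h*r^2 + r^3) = 4*h + r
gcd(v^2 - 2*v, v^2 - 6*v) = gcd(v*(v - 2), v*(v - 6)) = v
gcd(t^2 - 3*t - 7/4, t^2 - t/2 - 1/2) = t + 1/2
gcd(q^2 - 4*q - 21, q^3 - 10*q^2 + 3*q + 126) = q^2 - 4*q - 21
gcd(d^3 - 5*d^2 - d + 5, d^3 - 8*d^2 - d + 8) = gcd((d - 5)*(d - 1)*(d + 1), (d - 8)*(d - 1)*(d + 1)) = d^2 - 1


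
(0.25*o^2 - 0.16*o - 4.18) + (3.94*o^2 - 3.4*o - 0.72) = 4.19*o^2 - 3.56*o - 4.9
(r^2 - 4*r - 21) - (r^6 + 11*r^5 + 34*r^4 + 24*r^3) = -r^6 - 11*r^5 - 34*r^4 - 24*r^3 + r^2 - 4*r - 21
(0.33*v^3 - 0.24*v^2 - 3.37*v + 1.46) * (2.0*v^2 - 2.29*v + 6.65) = 0.66*v^5 - 1.2357*v^4 - 3.9959*v^3 + 9.0413*v^2 - 25.7539*v + 9.709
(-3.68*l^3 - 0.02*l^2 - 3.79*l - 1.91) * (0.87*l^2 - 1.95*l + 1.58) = -3.2016*l^5 + 7.1586*l^4 - 9.0727*l^3 + 5.6972*l^2 - 2.2637*l - 3.0178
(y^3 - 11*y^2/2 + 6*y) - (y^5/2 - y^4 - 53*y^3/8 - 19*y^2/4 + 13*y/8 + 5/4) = -y^5/2 + y^4 + 61*y^3/8 - 3*y^2/4 + 35*y/8 - 5/4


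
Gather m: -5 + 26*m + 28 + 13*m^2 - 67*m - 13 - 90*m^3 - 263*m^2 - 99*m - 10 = -90*m^3 - 250*m^2 - 140*m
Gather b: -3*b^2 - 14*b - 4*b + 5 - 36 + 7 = -3*b^2 - 18*b - 24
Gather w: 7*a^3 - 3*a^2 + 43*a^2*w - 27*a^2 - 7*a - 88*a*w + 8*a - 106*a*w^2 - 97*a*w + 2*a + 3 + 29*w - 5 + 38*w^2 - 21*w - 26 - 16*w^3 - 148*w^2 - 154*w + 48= 7*a^3 - 30*a^2 + 3*a - 16*w^3 + w^2*(-106*a - 110) + w*(43*a^2 - 185*a - 146) + 20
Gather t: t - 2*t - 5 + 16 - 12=-t - 1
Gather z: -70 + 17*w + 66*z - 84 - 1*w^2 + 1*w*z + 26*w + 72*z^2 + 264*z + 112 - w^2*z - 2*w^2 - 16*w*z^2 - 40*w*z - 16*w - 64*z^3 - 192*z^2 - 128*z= -3*w^2 + 27*w - 64*z^3 + z^2*(-16*w - 120) + z*(-w^2 - 39*w + 202) - 42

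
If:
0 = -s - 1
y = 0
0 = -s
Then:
No Solution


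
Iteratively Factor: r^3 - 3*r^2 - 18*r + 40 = (r - 5)*(r^2 + 2*r - 8) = (r - 5)*(r - 2)*(r + 4)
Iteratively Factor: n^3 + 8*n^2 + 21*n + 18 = (n + 3)*(n^2 + 5*n + 6) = (n + 3)^2*(n + 2)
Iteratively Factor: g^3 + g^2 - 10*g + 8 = (g + 4)*(g^2 - 3*g + 2) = (g - 1)*(g + 4)*(g - 2)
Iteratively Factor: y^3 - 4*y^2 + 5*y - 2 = (y - 1)*(y^2 - 3*y + 2) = (y - 2)*(y - 1)*(y - 1)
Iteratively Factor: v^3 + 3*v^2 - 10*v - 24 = (v + 2)*(v^2 + v - 12) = (v + 2)*(v + 4)*(v - 3)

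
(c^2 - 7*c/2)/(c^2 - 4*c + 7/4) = 2*c/(2*c - 1)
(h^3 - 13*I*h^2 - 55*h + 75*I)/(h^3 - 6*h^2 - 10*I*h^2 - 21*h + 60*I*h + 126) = (h^2 - 10*I*h - 25)/(h^2 - h*(6 + 7*I) + 42*I)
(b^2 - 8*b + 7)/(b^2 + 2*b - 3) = (b - 7)/(b + 3)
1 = 1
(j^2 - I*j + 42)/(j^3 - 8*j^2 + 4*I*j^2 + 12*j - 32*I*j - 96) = (j - 7*I)/(j^2 - 2*j*(4 + I) + 16*I)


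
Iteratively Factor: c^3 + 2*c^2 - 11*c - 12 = (c + 1)*(c^2 + c - 12) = (c + 1)*(c + 4)*(c - 3)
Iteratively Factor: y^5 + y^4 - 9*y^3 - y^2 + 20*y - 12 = (y - 1)*(y^4 + 2*y^3 - 7*y^2 - 8*y + 12) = (y - 1)*(y + 3)*(y^3 - y^2 - 4*y + 4) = (y - 2)*(y - 1)*(y + 3)*(y^2 + y - 2) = (y - 2)*(y - 1)^2*(y + 3)*(y + 2)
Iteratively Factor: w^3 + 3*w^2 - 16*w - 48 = (w - 4)*(w^2 + 7*w + 12) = (w - 4)*(w + 4)*(w + 3)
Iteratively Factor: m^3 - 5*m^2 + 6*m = (m)*(m^2 - 5*m + 6) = m*(m - 2)*(m - 3)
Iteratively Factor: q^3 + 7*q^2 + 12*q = (q + 4)*(q^2 + 3*q) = (q + 3)*(q + 4)*(q)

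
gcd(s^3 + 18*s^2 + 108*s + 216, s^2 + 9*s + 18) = s + 6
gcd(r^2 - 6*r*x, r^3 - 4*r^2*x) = r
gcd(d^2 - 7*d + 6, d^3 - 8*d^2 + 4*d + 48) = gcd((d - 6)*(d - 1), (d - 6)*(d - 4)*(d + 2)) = d - 6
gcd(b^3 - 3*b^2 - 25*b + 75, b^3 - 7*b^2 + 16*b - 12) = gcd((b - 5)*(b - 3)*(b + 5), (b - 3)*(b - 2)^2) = b - 3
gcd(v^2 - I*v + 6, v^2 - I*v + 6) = v^2 - I*v + 6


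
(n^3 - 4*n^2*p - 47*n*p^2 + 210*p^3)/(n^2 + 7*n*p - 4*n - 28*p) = (n^2 - 11*n*p + 30*p^2)/(n - 4)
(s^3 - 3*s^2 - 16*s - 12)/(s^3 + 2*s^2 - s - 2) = (s - 6)/(s - 1)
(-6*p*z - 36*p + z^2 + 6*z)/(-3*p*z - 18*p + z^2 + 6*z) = (-6*p + z)/(-3*p + z)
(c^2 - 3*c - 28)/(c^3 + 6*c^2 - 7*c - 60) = (c - 7)/(c^2 + 2*c - 15)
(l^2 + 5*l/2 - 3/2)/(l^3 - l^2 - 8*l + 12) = (l - 1/2)/(l^2 - 4*l + 4)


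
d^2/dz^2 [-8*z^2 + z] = -16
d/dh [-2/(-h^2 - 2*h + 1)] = 4*(-h - 1)/(h^2 + 2*h - 1)^2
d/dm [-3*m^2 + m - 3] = 1 - 6*m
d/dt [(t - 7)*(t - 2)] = 2*t - 9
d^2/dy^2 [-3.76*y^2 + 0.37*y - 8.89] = -7.52000000000000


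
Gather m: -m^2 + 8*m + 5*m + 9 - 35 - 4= -m^2 + 13*m - 30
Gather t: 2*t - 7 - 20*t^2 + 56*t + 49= -20*t^2 + 58*t + 42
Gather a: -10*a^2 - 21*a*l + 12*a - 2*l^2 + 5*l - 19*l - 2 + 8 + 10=-10*a^2 + a*(12 - 21*l) - 2*l^2 - 14*l + 16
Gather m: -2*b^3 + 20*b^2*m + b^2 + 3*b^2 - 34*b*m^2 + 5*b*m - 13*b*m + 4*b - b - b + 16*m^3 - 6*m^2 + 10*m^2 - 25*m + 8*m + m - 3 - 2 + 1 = -2*b^3 + 4*b^2 + 2*b + 16*m^3 + m^2*(4 - 34*b) + m*(20*b^2 - 8*b - 16) - 4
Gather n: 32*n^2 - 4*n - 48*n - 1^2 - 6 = 32*n^2 - 52*n - 7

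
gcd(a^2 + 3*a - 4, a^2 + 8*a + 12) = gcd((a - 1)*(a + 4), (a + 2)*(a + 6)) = 1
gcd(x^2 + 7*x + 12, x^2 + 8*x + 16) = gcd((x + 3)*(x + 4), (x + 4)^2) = x + 4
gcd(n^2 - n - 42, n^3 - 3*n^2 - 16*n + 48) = 1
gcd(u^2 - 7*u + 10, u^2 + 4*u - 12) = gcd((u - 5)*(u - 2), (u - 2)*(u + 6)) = u - 2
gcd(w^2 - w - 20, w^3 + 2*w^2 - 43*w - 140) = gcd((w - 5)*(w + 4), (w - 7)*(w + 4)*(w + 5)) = w + 4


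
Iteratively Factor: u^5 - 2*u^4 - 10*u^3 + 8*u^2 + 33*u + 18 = (u - 3)*(u^4 + u^3 - 7*u^2 - 13*u - 6) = (u - 3)^2*(u^3 + 4*u^2 + 5*u + 2) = (u - 3)^2*(u + 1)*(u^2 + 3*u + 2) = (u - 3)^2*(u + 1)^2*(u + 2)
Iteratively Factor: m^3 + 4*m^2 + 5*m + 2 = (m + 2)*(m^2 + 2*m + 1) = (m + 1)*(m + 2)*(m + 1)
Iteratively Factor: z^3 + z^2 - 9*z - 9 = (z + 3)*(z^2 - 2*z - 3) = (z + 1)*(z + 3)*(z - 3)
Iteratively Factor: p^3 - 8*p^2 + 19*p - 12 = (p - 3)*(p^2 - 5*p + 4) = (p - 4)*(p - 3)*(p - 1)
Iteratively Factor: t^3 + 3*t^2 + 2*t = (t)*(t^2 + 3*t + 2) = t*(t + 1)*(t + 2)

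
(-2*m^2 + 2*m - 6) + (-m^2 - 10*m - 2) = -3*m^2 - 8*m - 8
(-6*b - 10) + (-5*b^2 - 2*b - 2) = -5*b^2 - 8*b - 12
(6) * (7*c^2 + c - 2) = 42*c^2 + 6*c - 12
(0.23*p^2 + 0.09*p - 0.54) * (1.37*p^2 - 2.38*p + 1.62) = 0.3151*p^4 - 0.4241*p^3 - 0.5814*p^2 + 1.431*p - 0.8748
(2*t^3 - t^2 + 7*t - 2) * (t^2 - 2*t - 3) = 2*t^5 - 5*t^4 + 3*t^3 - 13*t^2 - 17*t + 6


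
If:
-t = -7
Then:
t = 7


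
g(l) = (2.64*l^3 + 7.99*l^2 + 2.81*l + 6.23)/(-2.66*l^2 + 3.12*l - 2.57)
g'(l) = (5.32*l - 3.12)*(2.64*l^3 + 7.99*l^2 + 2.81*l + 6.23)/(-2.66*l^2 + 3.12*l - 2.57)^2 + (7.92*l^2 + 15.98*l + 2.81)/(-2.66*l^2 + 3.12*l - 2.57) = (-7.0224*l^4 + 16.4736*l^3 + 12.049*l^2 - 7.92499999999999*l - 26.6593)/(7.0756*l^4 - 16.5984*l^3 + 23.4068*l^2 - 16.0368*l + 6.6049)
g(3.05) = -9.22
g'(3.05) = -0.25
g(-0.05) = -2.24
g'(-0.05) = -3.51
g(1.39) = -9.68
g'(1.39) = 0.32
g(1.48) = -9.65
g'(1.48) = 0.54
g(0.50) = -5.95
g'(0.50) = -9.26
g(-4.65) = 1.33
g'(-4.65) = -0.84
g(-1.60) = -0.79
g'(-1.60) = -0.47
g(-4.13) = 0.91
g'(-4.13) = -0.81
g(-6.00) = 2.51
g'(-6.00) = -0.89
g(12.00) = -16.52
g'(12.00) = -0.95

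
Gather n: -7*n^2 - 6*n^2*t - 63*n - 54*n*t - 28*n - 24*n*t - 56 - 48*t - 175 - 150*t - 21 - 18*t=n^2*(-6*t - 7) + n*(-78*t - 91) - 216*t - 252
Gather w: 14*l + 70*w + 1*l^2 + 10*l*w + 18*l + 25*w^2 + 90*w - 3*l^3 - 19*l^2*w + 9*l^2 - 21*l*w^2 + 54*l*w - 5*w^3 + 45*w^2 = -3*l^3 + 10*l^2 + 32*l - 5*w^3 + w^2*(70 - 21*l) + w*(-19*l^2 + 64*l + 160)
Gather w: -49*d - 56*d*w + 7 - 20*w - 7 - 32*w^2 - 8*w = -49*d - 32*w^2 + w*(-56*d - 28)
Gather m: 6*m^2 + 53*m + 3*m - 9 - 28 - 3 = 6*m^2 + 56*m - 40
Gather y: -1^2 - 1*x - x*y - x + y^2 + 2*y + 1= -2*x + y^2 + y*(2 - x)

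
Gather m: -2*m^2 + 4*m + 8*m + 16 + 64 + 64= -2*m^2 + 12*m + 144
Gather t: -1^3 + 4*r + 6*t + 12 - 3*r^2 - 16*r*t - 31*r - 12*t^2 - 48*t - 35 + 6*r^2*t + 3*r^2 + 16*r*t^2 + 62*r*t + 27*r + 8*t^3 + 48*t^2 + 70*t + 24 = 8*t^3 + t^2*(16*r + 36) + t*(6*r^2 + 46*r + 28)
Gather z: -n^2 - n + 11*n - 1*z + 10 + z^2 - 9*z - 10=-n^2 + 10*n + z^2 - 10*z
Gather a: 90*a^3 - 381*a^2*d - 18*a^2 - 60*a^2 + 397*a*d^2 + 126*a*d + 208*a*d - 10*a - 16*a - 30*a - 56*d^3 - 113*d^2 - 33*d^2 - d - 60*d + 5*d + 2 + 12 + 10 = 90*a^3 + a^2*(-381*d - 78) + a*(397*d^2 + 334*d - 56) - 56*d^3 - 146*d^2 - 56*d + 24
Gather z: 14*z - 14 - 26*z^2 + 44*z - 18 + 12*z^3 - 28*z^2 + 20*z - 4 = 12*z^3 - 54*z^2 + 78*z - 36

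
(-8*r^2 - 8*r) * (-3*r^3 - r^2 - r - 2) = 24*r^5 + 32*r^4 + 16*r^3 + 24*r^2 + 16*r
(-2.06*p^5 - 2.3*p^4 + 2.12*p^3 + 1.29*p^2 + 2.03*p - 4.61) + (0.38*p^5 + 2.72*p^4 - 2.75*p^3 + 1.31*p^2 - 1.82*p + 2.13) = -1.68*p^5 + 0.42*p^4 - 0.63*p^3 + 2.6*p^2 + 0.21*p - 2.48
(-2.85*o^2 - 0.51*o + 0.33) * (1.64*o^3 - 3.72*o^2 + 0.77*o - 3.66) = -4.674*o^5 + 9.7656*o^4 + 0.2439*o^3 + 8.8107*o^2 + 2.1207*o - 1.2078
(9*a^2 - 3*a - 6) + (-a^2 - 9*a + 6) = 8*a^2 - 12*a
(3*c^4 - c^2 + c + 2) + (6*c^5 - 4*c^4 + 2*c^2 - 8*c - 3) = 6*c^5 - c^4 + c^2 - 7*c - 1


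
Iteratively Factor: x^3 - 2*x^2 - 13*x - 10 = (x + 1)*(x^2 - 3*x - 10) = (x + 1)*(x + 2)*(x - 5)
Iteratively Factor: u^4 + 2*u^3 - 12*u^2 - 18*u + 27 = (u - 1)*(u^3 + 3*u^2 - 9*u - 27) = (u - 1)*(u + 3)*(u^2 - 9) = (u - 1)*(u + 3)^2*(u - 3)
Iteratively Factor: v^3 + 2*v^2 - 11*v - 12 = (v - 3)*(v^2 + 5*v + 4) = (v - 3)*(v + 4)*(v + 1)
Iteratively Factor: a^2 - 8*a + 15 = (a - 5)*(a - 3)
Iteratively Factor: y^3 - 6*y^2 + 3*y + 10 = (y - 2)*(y^2 - 4*y - 5) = (y - 2)*(y + 1)*(y - 5)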